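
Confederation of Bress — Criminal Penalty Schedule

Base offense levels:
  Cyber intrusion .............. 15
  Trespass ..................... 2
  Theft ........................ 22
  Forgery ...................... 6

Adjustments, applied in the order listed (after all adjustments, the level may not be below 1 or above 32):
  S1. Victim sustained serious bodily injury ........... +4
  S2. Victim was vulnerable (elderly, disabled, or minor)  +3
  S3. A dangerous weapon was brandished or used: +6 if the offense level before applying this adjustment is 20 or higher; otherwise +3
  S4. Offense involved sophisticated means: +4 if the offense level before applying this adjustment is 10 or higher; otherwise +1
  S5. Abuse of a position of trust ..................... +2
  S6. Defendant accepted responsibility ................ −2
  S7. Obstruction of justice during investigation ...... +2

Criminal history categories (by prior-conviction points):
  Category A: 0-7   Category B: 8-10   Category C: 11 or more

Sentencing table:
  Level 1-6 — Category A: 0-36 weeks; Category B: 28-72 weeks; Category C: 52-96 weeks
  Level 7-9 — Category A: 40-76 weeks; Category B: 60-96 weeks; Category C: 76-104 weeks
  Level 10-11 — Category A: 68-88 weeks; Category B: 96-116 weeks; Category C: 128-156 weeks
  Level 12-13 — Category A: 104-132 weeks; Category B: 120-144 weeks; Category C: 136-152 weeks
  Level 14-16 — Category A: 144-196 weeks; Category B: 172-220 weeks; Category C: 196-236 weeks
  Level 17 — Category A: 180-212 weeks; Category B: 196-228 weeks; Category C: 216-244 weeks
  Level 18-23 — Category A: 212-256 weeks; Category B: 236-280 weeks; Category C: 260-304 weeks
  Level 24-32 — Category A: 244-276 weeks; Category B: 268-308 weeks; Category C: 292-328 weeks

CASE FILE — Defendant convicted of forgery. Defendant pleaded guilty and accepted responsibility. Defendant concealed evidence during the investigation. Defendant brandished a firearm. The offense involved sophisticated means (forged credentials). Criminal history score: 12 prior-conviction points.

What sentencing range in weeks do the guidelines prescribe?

128-156 weeks

Base offense level for forgery: 6.
S2 does not apply.
S3 applies (level before this adjustment is 6 < 20, so +3): 6 + 3 = 9.
S4 applies (level before this adjustment is 9 < 10, so +1): 9 + 1 = 10.
S5 does not apply.
S6 applies: 10 − 2 = 8.
S7 applies: 8 + 2 = 10.
Final offense level: 10.
Criminal history: 12 prior points → Category C (11+).
Level 10 falls in the 10-11 band.
Grid: Level 10-11 × Category C = 128-156 weeks.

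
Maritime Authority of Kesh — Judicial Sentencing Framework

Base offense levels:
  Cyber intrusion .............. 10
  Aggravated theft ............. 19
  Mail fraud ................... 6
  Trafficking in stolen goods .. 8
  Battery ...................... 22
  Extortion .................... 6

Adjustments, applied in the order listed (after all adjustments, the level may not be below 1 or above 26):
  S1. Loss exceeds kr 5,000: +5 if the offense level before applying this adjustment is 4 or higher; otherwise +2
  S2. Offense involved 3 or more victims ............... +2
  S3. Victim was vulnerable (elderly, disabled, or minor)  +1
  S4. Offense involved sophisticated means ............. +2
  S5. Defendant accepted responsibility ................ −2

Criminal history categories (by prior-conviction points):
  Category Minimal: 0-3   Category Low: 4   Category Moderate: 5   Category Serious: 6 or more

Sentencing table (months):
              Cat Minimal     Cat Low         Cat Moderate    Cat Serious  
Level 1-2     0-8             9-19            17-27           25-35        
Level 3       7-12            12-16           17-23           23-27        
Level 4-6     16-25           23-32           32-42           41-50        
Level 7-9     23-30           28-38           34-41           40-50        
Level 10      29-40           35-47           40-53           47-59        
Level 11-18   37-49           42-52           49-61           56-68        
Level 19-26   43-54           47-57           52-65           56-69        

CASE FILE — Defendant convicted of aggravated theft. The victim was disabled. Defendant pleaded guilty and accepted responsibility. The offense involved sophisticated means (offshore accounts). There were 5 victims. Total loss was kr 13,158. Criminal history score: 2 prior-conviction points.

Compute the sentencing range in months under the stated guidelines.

Base offense level for aggravated theft: 19.
S1 applies (level before this adjustment is 19 ≥ 4, so +5): 19 + 5 = 24.
S2 applies: 24 + 2 = 26.
S3 applies: 26 + 1 = 27.
S4 applies: 27 + 2 = 29.
S5 applies: 29 − 2 = 27.
Level 27 exceeds the maximum of 26; capped at 26.
Final offense level: 26.
Criminal history: 2 prior points → Category Minimal (0-3).
Level 26 falls in the 19-26 band.
Grid: Level 19-26 × Category Minimal = 43-54 months.

43-54 months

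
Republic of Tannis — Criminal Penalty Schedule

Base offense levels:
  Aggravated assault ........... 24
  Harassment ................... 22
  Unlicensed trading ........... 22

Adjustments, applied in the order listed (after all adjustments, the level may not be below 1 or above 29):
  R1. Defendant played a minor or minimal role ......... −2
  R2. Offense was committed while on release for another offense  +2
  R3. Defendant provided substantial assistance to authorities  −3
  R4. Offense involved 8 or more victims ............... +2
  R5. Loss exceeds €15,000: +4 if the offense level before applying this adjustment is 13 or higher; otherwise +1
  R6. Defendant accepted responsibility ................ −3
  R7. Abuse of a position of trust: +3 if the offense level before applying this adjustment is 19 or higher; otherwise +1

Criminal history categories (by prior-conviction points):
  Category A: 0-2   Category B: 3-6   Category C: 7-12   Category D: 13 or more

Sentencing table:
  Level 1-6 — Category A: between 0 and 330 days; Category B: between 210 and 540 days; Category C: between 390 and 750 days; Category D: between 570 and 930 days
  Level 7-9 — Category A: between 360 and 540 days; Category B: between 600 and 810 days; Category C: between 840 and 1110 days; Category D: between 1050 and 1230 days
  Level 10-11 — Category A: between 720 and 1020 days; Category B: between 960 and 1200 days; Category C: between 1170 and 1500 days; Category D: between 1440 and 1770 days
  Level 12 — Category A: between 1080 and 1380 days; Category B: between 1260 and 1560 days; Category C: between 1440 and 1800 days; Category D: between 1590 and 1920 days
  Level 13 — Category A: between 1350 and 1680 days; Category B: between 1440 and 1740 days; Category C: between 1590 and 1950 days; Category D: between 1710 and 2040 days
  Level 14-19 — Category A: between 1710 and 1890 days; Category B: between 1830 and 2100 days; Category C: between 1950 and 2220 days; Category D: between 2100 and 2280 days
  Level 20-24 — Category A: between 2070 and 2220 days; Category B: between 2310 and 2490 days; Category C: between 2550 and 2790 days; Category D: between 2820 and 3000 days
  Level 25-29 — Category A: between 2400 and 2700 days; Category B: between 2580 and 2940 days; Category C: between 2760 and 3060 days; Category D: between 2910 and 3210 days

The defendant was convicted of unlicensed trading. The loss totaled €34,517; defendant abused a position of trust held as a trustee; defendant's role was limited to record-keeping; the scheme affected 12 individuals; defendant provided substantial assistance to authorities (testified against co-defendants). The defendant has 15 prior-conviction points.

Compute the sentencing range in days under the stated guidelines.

Base offense level for unlicensed trading: 22.
R1 applies: 22 − 2 = 20.
R2 does not apply.
R3 applies: 20 − 3 = 17.
R4 applies: 17 + 2 = 19.
R5 applies (level before this adjustment is 19 ≥ 13, so +4): 19 + 4 = 23.
R7 applies (level before this adjustment is 23 ≥ 19, so +3): 23 + 3 = 26.
Final offense level: 26.
Criminal history: 15 prior points → Category D (13+).
Level 26 falls in the 25-29 band.
Grid: Level 25-29 × Category D = 2910-3210 days.

2910-3210 days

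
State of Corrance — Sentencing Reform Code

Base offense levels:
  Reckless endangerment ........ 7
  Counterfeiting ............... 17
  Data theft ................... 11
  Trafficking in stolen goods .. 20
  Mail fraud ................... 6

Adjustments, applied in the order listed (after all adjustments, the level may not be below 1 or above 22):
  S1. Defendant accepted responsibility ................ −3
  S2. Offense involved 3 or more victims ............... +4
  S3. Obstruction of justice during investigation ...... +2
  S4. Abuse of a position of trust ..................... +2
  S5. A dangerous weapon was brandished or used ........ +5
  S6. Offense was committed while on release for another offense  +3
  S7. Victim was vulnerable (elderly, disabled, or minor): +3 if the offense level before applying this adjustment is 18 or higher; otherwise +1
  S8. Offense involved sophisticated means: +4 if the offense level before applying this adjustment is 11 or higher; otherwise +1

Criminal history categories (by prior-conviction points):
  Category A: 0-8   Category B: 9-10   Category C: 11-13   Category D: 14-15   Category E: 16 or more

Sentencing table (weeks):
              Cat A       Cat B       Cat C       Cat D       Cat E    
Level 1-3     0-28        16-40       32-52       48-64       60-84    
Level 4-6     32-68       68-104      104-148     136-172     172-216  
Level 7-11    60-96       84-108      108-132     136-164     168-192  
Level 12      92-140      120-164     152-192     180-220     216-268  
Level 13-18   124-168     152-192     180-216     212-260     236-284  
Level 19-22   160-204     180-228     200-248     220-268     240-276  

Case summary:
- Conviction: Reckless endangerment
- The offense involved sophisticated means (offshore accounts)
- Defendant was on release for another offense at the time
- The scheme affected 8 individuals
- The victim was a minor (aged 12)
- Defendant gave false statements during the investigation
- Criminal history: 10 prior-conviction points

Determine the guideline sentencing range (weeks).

Base offense level for reckless endangerment: 7.
S2 applies: 7 + 4 = 11.
S3 applies: 11 + 2 = 13.
S6 applies: 13 + 3 = 16.
S7 applies (level before this adjustment is 16 < 18, so +1): 16 + 1 = 17.
S8 applies (level before this adjustment is 17 ≥ 11, so +4): 17 + 4 = 21.
Final offense level: 21.
Criminal history: 10 prior points → Category B (9-10).
Level 21 falls in the 19-22 band.
Grid: Level 19-22 × Category B = 180-228 weeks.

180-228 weeks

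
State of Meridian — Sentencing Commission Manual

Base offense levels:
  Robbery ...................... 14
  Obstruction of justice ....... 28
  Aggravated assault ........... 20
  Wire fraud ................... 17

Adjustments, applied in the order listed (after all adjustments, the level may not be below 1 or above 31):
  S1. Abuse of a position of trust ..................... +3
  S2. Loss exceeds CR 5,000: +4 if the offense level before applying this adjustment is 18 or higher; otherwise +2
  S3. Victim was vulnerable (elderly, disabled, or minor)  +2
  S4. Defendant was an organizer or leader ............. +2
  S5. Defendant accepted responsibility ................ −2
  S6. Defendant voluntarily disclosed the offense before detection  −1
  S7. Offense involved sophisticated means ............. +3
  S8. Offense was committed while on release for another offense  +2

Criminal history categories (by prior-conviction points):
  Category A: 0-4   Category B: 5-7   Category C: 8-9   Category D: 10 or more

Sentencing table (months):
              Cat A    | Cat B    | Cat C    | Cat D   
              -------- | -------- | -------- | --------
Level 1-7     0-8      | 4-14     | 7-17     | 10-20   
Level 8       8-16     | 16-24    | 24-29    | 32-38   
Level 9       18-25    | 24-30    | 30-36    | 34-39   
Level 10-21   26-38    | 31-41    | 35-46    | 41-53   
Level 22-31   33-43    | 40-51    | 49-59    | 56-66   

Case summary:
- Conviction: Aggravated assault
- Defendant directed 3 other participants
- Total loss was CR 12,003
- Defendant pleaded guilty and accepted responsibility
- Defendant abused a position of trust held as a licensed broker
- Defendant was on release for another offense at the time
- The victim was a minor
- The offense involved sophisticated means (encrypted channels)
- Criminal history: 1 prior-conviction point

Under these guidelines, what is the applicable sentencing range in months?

Base offense level for aggravated assault: 20.
S1 applies: 20 + 3 = 23.
S2 applies (level before this adjustment is 23 ≥ 18, so +4): 23 + 4 = 27.
S3 applies: 27 + 2 = 29.
S4 applies: 29 + 2 = 31.
S5 applies: 31 − 2 = 29.
S7 applies: 29 + 3 = 32.
S8 applies: 32 + 2 = 34.
Level 34 exceeds the maximum of 31; capped at 31.
Final offense level: 31.
Criminal history: 1 prior point → Category A (0-4).
Level 31 falls in the 22-31 band.
Grid: Level 22-31 × Category A = 33-43 months.

33-43 months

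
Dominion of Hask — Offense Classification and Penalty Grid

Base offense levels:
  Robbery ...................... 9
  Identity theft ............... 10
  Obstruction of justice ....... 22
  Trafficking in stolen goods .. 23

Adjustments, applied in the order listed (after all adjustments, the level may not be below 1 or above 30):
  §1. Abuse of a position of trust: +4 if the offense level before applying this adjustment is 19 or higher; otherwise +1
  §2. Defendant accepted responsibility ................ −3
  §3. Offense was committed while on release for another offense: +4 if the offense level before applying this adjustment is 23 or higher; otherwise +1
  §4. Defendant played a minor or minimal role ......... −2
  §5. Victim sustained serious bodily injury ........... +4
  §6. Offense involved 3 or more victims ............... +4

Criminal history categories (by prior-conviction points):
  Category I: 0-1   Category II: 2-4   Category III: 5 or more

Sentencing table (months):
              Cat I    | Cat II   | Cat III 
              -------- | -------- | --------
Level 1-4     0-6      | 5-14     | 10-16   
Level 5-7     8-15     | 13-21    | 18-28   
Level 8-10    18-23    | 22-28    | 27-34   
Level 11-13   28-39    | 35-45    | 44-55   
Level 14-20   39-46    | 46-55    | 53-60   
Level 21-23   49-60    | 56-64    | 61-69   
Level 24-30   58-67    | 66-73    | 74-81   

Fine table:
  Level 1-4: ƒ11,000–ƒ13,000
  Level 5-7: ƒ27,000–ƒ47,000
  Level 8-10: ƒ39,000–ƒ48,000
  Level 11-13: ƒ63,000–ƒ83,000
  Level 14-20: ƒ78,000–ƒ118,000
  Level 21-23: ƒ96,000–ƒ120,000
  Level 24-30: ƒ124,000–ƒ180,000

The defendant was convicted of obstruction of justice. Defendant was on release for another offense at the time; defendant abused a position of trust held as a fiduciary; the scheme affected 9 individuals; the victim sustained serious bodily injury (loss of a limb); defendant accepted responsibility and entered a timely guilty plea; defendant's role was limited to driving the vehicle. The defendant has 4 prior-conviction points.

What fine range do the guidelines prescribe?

ƒ124,000–ƒ180,000

Base offense level for obstruction of justice: 22.
§1 applies (level before this adjustment is 22 ≥ 19, so +4): 22 + 4 = 26.
§2 applies: 26 − 3 = 23.
§3 applies (level before this adjustment is 23 ≥ 23, so +4): 23 + 4 = 27.
§4 applies: 27 − 2 = 25.
§5 applies: 25 + 4 = 29.
§6 applies: 29 + 4 = 33.
Level 33 exceeds the maximum of 30; capped at 30.
Final offense level: 30.
Level 30 falls in the 24-30 band.
Fine table: Level 24-30 → ƒ124,000–ƒ180,000.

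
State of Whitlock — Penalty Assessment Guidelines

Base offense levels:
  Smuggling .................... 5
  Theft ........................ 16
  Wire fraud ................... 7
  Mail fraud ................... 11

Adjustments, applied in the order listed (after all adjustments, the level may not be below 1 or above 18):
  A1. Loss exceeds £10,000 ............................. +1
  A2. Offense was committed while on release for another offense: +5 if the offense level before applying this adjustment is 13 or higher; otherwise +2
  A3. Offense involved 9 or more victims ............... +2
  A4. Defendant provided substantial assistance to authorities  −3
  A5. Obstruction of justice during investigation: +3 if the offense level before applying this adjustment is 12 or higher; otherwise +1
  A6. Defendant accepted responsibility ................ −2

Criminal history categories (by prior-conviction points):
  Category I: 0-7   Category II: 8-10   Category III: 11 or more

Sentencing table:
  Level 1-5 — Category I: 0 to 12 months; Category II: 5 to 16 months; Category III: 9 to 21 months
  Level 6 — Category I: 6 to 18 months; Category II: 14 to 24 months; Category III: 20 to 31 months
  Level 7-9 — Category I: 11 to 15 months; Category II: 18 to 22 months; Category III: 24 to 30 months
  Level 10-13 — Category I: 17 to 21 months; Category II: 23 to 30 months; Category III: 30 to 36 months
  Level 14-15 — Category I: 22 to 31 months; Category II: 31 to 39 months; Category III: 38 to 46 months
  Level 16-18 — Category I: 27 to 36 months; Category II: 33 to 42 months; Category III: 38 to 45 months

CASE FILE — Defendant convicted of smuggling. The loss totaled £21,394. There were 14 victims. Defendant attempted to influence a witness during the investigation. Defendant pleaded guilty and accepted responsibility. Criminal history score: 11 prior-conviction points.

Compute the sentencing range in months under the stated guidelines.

24-30 months

Base offense level for smuggling: 5.
A1 applies: 5 + 1 = 6.
A2 does not apply.
A3 applies: 6 + 2 = 8.
A5 applies (level before this adjustment is 8 < 12, so +1): 8 + 1 = 9.
A6 applies: 9 − 2 = 7.
Final offense level: 7.
Criminal history: 11 prior points → Category III (11+).
Level 7 falls in the 7-9 band.
Grid: Level 7-9 × Category III = 24-30 months.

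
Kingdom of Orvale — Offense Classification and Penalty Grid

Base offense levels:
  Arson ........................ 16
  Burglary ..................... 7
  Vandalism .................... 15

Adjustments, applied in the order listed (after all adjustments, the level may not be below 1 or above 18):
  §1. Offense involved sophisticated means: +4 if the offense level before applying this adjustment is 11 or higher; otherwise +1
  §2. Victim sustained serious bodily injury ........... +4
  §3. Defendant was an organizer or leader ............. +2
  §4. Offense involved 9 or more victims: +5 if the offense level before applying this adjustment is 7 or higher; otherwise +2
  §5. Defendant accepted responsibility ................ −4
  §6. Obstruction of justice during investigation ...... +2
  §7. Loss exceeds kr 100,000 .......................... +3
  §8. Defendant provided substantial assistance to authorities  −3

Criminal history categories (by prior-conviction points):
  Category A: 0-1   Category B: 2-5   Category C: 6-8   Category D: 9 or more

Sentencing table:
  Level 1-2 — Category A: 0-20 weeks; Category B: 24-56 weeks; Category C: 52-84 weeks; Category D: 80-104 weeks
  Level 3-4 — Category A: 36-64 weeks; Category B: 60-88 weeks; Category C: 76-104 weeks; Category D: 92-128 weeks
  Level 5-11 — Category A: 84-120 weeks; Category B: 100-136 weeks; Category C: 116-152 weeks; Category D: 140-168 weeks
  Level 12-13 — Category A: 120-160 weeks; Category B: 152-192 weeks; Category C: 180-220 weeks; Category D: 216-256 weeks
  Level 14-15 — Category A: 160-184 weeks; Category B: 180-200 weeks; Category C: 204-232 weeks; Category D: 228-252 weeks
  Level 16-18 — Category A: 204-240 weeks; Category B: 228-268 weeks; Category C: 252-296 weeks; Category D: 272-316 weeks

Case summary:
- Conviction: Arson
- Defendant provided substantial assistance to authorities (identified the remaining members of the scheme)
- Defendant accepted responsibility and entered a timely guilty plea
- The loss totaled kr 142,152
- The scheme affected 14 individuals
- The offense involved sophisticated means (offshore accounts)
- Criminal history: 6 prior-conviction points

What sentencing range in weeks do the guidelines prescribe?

Base offense level for arson: 16.
§1 applies (level before this adjustment is 16 ≥ 11, so +4): 16 + 4 = 20.
§2 does not apply.
§3 does not apply.
§4 applies (level before this adjustment is 20 ≥ 7, so +5): 20 + 5 = 25.
§5 applies: 25 − 4 = 21.
§7 applies: 21 + 3 = 24.
§8 applies: 24 − 3 = 21.
Level 21 exceeds the maximum of 18; capped at 18.
Final offense level: 18.
Criminal history: 6 prior points → Category C (6-8).
Level 18 falls in the 16-18 band.
Grid: Level 16-18 × Category C = 252-296 weeks.

252-296 weeks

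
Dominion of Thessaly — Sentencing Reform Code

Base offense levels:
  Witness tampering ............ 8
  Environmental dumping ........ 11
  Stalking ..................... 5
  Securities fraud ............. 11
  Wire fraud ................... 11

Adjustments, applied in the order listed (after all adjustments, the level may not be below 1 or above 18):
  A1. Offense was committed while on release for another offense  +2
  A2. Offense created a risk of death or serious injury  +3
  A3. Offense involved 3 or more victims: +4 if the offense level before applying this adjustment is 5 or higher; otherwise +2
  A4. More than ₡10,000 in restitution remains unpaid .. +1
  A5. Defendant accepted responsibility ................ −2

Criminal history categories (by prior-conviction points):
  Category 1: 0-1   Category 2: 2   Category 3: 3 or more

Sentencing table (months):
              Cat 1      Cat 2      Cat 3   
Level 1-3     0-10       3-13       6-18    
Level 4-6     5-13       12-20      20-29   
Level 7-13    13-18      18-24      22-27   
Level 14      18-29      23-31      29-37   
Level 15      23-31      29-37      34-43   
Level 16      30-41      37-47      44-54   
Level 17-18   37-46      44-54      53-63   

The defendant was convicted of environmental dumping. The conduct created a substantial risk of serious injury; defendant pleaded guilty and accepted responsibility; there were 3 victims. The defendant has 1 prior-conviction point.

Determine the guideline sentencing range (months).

Base offense level for environmental dumping: 11.
A2 applies: 11 + 3 = 14.
A3 applies (level before this adjustment is 14 ≥ 5, so +4): 14 + 4 = 18.
A4 does not apply.
A5 applies: 18 − 2 = 16.
Final offense level: 16.
Criminal history: 1 prior point → Category 1 (0-1).
Level 16 falls in the 16 band.
Grid: Level 16 × Category 1 = 30-41 months.

30-41 months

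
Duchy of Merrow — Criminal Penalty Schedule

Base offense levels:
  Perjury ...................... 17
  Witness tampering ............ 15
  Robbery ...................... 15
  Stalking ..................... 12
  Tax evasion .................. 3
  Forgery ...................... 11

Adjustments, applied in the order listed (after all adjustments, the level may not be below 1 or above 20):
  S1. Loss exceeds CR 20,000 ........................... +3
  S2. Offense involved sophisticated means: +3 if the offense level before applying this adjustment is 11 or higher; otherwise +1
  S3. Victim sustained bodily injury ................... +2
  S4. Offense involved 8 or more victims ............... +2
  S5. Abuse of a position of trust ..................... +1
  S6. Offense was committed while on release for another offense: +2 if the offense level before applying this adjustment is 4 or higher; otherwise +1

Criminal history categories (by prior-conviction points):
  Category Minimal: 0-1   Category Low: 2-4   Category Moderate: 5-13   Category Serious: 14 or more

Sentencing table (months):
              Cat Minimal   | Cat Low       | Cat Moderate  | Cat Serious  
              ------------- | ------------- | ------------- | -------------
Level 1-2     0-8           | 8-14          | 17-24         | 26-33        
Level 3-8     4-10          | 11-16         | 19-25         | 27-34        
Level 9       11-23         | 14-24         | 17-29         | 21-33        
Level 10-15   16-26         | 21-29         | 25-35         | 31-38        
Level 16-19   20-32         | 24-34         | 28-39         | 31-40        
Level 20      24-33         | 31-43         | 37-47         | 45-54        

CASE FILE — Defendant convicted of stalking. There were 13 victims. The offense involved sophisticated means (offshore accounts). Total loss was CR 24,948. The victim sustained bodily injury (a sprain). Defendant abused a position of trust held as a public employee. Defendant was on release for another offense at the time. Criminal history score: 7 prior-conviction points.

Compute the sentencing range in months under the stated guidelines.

Base offense level for stalking: 12.
S1 applies: 12 + 3 = 15.
S2 applies (level before this adjustment is 15 ≥ 11, so +3): 15 + 3 = 18.
S3 applies: 18 + 2 = 20.
S4 applies: 20 + 2 = 22.
S5 applies: 22 + 1 = 23.
S6 applies (level before this adjustment is 23 ≥ 4, so +2): 23 + 2 = 25.
Level 25 exceeds the maximum of 20; capped at 20.
Final offense level: 20.
Criminal history: 7 prior points → Category Moderate (5-13).
Level 20 falls in the 20 band.
Grid: Level 20 × Category Moderate = 37-47 months.

37-47 months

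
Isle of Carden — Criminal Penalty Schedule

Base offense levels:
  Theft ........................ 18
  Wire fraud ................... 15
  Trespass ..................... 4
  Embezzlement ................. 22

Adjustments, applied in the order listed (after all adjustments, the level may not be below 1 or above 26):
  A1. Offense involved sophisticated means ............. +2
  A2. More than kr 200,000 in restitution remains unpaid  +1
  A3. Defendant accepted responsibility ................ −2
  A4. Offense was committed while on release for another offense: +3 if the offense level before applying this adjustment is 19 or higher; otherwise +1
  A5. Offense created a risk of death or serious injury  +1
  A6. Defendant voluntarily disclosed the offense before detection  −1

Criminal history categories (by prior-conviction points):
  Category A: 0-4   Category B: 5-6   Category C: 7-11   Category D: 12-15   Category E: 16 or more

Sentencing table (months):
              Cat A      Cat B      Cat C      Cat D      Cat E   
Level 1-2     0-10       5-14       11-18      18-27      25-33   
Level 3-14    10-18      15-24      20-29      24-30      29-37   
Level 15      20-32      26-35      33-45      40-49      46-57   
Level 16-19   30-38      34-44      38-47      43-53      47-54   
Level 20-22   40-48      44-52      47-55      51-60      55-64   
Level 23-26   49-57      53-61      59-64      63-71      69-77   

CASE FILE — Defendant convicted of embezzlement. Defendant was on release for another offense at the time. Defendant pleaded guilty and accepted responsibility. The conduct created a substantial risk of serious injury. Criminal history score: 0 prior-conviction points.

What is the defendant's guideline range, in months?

Base offense level for embezzlement: 22.
A2 does not apply.
A3 applies: 22 − 2 = 20.
A4 applies (level before this adjustment is 20 ≥ 19, so +3): 20 + 3 = 23.
A5 applies: 23 + 1 = 24.
A6 does not apply.
Final offense level: 24.
Criminal history: 0 prior points → Category A (0-4).
Level 24 falls in the 23-26 band.
Grid: Level 23-26 × Category A = 49-57 months.

49-57 months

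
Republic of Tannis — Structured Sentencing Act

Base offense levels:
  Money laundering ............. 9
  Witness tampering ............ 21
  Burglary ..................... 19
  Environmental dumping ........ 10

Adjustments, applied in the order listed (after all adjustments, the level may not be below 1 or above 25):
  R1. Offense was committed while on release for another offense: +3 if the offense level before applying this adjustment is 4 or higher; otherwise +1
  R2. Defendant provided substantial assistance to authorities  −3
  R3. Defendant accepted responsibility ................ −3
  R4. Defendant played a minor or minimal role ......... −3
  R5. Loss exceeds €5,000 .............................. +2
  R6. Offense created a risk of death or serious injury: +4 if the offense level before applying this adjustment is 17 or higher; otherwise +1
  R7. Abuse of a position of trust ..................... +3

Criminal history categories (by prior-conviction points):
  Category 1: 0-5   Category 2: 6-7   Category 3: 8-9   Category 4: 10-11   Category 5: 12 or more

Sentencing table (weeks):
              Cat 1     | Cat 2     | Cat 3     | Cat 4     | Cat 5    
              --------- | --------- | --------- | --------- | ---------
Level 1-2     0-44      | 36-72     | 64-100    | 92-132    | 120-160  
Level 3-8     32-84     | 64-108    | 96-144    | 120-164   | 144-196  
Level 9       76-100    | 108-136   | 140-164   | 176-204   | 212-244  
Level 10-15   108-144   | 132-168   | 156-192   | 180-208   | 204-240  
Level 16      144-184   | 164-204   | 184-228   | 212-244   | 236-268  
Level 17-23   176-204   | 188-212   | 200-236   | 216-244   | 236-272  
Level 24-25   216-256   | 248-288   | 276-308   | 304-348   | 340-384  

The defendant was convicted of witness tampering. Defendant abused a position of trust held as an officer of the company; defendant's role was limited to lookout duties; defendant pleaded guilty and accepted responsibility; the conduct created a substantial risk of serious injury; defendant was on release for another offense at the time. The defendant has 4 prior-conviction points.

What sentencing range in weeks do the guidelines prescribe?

216-256 weeks

Base offense level for witness tampering: 21.
R1 applies (level before this adjustment is 21 ≥ 4, so +3): 21 + 3 = 24.
R3 applies: 24 − 3 = 21.
R4 applies: 21 − 3 = 18.
R6 applies (level before this adjustment is 18 ≥ 17, so +4): 18 + 4 = 22.
R7 applies: 22 + 3 = 25.
Final offense level: 25.
Criminal history: 4 prior points → Category 1 (0-5).
Level 25 falls in the 24-25 band.
Grid: Level 24-25 × Category 1 = 216-256 weeks.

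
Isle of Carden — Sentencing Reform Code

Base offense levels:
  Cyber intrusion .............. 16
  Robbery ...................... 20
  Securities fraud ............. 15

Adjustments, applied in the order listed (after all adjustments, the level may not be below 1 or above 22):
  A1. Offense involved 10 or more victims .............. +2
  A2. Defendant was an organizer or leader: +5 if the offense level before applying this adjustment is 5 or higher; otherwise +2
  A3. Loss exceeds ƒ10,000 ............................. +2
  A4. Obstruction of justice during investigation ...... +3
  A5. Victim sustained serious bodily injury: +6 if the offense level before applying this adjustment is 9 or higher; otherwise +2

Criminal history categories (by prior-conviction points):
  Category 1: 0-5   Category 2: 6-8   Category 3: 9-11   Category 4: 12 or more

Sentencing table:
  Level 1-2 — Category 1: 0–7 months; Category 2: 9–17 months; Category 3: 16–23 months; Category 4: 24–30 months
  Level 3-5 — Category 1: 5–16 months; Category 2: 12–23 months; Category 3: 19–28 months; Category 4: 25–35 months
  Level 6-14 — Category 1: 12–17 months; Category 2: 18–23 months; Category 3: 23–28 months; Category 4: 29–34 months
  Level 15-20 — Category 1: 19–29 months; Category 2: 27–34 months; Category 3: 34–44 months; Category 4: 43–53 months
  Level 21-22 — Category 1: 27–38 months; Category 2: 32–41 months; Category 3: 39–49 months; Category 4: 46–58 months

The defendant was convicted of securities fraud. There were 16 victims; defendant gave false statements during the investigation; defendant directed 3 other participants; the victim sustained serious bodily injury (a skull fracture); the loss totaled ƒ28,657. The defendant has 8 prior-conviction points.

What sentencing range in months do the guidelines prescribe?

32-41 months

Base offense level for securities fraud: 15.
A1 applies: 15 + 2 = 17.
A2 applies (level before this adjustment is 17 ≥ 5, so +5): 17 + 5 = 22.
A3 applies: 22 + 2 = 24.
A4 applies: 24 + 3 = 27.
A5 applies (level before this adjustment is 27 ≥ 9, so +6): 27 + 6 = 33.
Level 33 exceeds the maximum of 22; capped at 22.
Final offense level: 22.
Criminal history: 8 prior points → Category 2 (6-8).
Level 22 falls in the 21-22 band.
Grid: Level 21-22 × Category 2 = 32-41 months.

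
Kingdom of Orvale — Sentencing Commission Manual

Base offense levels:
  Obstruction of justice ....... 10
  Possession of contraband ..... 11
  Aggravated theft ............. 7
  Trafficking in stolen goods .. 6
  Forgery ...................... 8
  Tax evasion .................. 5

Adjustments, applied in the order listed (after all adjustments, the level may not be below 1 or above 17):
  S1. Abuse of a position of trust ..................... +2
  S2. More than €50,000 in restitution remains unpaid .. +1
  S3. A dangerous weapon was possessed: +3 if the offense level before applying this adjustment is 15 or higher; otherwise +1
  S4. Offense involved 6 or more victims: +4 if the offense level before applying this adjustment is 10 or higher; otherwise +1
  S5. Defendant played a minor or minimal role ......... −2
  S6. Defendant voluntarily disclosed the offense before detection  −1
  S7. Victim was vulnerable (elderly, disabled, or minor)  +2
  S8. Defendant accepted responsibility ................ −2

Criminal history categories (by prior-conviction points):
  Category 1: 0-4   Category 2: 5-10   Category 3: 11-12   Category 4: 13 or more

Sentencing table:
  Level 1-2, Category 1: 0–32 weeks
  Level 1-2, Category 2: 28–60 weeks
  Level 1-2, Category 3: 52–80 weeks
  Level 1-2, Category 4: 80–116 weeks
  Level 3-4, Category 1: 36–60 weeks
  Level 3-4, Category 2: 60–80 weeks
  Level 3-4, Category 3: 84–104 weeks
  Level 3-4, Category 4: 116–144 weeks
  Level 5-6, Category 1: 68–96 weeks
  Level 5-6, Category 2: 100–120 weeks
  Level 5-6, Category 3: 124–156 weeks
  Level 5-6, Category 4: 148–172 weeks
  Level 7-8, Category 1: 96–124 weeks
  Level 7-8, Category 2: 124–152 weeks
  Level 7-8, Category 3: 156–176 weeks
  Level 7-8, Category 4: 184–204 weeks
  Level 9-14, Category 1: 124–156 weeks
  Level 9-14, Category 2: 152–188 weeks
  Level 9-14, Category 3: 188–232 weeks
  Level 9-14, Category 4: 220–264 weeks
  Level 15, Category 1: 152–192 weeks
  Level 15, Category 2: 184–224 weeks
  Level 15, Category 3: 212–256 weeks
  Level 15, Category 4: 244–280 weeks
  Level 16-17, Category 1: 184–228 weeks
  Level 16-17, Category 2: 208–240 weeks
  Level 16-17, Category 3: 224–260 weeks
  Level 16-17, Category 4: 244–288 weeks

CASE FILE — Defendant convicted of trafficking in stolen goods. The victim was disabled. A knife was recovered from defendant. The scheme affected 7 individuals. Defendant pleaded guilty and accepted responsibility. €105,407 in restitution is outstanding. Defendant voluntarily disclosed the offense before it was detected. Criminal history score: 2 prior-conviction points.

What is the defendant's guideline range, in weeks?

96-124 weeks

Base offense level for trafficking in stolen goods: 6.
S2 applies: 6 + 1 = 7.
S3 applies (level before this adjustment is 7 < 15, so +1): 7 + 1 = 8.
S4 applies (level before this adjustment is 8 < 10, so +1): 8 + 1 = 9.
S6 applies: 9 − 1 = 8.
S7 applies: 8 + 2 = 10.
S8 applies: 10 − 2 = 8.
Final offense level: 8.
Criminal history: 2 prior points → Category 1 (0-4).
Level 8 falls in the 7-8 band.
Grid: Level 7-8 × Category 1 = 96-124 weeks.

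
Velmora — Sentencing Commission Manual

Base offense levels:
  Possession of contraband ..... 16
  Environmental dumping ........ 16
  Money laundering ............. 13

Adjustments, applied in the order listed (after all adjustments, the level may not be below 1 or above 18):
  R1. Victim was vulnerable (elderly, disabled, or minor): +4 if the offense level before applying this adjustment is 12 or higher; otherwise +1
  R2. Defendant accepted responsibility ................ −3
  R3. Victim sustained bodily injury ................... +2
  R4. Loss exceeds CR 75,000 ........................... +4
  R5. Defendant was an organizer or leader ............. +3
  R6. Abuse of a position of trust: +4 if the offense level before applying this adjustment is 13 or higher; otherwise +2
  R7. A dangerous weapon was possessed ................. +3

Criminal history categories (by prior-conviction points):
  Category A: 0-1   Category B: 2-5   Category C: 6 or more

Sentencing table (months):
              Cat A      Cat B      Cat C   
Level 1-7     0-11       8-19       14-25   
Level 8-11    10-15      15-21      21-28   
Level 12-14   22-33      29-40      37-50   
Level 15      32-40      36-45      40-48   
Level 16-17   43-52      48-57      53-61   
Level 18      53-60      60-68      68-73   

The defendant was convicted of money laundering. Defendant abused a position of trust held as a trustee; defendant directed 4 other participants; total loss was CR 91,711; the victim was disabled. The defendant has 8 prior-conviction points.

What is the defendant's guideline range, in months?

Base offense level for money laundering: 13.
R1 applies (level before this adjustment is 13 ≥ 12, so +4): 13 + 4 = 17.
R2 does not apply.
R4 applies: 17 + 4 = 21.
R5 applies: 21 + 3 = 24.
R6 applies (level before this adjustment is 24 ≥ 13, so +4): 24 + 4 = 28.
R7 does not apply.
Level 28 exceeds the maximum of 18; capped at 18.
Final offense level: 18.
Criminal history: 8 prior points → Category C (6+).
Level 18 falls in the 18 band.
Grid: Level 18 × Category C = 68-73 months.

68-73 months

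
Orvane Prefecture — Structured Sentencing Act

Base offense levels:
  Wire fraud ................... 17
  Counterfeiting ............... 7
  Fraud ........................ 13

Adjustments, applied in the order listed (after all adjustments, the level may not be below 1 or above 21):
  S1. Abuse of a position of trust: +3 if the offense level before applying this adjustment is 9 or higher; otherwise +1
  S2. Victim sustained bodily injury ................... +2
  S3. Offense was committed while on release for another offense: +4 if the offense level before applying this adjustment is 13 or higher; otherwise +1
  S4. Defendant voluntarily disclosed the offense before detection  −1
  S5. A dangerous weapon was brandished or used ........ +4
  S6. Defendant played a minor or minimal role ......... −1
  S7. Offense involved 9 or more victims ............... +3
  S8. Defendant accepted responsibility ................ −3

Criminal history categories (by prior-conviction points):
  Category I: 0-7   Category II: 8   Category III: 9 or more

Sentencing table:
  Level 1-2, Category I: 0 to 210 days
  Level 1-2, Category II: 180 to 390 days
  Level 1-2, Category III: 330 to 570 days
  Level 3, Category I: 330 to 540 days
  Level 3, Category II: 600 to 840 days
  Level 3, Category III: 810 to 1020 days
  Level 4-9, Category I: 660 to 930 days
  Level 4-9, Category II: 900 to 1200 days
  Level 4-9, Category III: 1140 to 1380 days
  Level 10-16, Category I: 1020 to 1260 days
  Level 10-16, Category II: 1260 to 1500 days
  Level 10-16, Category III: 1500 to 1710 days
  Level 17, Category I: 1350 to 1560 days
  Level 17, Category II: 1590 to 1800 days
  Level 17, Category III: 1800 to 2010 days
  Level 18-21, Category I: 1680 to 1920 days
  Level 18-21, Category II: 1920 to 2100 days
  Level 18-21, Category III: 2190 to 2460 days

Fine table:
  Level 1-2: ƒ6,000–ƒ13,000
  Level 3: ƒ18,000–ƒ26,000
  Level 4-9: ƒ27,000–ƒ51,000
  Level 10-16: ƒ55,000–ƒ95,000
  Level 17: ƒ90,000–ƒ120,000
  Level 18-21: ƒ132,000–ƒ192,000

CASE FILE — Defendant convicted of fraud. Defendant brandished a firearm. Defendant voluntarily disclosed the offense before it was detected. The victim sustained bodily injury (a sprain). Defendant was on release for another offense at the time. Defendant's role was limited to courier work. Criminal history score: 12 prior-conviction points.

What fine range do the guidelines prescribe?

ƒ132,000–ƒ192,000

Base offense level for fraud: 13.
S1 does not apply.
S2 applies: 13 + 2 = 15.
S3 applies (level before this adjustment is 15 ≥ 13, so +4): 15 + 4 = 19.
S4 applies: 19 − 1 = 18.
S5 applies: 18 + 4 = 22.
S6 applies: 22 − 1 = 21.
S7 does not apply.
Final offense level: 21.
Level 21 falls in the 18-21 band.
Fine table: Level 18-21 → ƒ132,000–ƒ192,000.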